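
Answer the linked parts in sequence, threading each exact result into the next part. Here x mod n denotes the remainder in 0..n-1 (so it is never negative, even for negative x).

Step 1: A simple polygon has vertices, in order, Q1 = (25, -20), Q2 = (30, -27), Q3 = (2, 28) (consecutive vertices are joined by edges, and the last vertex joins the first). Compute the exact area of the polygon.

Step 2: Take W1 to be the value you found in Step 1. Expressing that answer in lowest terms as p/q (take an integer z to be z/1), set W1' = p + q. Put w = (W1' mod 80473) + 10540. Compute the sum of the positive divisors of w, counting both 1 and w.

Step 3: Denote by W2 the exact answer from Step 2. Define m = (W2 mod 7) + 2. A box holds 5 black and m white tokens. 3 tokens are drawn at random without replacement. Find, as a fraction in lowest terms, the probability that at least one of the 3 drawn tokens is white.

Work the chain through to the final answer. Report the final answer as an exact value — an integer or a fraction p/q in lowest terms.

Step 1: cross terms: (25*-27 - 30*-20)=-75, (30*28 - 2*-27)=894, (2*-20 - 25*28)=-740; twice the area = |79| = 79; area = 79/2; answer 79/2
Step 2: W1 = 79/2; threaded value p + q = 81; w = 10621; 10621 = 13 * 19 * 43; sigma = (1 + 13) * (1 + 19) * (1 + 43) = 14 * 20 * 44 = 12320; answer 12320
Step 3: W2 = 12320; m = 2; total draws C(7,3) = 35; complement C(5,3) = 10; favorable 35 - 10 = 25; P = 5/7; answer 5/7

5/7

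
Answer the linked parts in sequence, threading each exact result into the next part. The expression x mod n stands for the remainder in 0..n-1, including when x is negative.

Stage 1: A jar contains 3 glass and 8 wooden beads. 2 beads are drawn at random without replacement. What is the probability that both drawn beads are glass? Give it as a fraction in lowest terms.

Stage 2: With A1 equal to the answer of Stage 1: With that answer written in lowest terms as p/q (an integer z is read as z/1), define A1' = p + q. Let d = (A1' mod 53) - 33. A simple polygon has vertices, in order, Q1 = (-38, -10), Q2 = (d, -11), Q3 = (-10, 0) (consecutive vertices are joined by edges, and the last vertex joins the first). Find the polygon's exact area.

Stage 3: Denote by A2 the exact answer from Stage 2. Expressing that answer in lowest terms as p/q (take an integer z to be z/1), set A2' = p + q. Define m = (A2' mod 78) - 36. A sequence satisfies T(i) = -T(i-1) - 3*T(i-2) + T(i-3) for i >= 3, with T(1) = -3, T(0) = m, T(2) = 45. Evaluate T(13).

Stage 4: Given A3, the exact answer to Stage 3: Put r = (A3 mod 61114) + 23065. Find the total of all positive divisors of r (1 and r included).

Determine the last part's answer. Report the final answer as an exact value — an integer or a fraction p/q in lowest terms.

129600

Stage 1: total draws C(11,2) = 55; favorable C(3,2) = 3; P = 3/55; answer 3/55
Stage 2: A1 = 3/55; threaded value p + q = 58; d = -28; cross terms: (-38*-11 - -28*-10)=138, (-28*0 - -10*-11)=-110, (-10*-10 - -38*0)=100; twice the area = |128| = 128; area = 64; answer 64
Stage 3: A2 = 64; threaded value p + q = 65; m = 29; T(3) = -1*(45) - 3*(-3) + 1*(29) = -7; iterating: T(3)=-7, T(4)=-131, T(5)=197, T(6)=189, T(7)=-911, T(8)=541, T(9)=2381, T(10)=-4915, T(11)=-1687, T(12)=18813, T(13)=-18667; answer -18667
Stage 4: A3 = -18667; r = 65512; 65512 = 2^3 * 19 * 431; sigma = (1 + 2 + 4 + 8) * (1 + 19) * (1 + 431) = 15 * 20 * 432 = 129600; answer 129600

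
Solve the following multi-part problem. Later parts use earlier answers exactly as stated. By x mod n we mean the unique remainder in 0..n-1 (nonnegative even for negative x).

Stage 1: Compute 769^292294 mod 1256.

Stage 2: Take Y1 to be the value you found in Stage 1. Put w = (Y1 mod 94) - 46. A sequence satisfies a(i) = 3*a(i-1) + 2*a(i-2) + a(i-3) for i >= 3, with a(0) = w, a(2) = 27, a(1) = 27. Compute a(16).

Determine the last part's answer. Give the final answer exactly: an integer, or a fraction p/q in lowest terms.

1897925307

Stage 1: squarings mod 1256: 769^1=769, 769^2=1041, 769^4=1009, 769^8=721, 769^16=1113, 769^32=353, 769^64=265, 769^128=1145, 769^256=1017, 769^512=601, 769^1024=729, 769^2048=153, 769^4096=801, 769^8192=1041, 769^16384=1009, 769^32768=721, 769^65536=1113, 769^131072=353, 769^262144=265; 769^292294 = 769^2 * 769^4 * 769^64 * 769^128 * 769^256 * 769^1024 * 769^4096 * 769^8192 * 769^16384 * 769^262144 = 1041 (mod 1256); answer 1041
Stage 2: Y1 = 1041; w = -39; a(3) = 3*(27) + 2*(27) + 1*(-39) = 96; iterating: a(3)=96, a(4)=369, a(5)=1326, a(6)=4812, a(7)=17457, a(8)=63321, a(9)=229689, a(10)=833166, a(11)=3022197, a(12)=10962612, a(13)=39765396, a(14)=144243609, a(15)=523224231, a(16)=1897925307; answer 1897925307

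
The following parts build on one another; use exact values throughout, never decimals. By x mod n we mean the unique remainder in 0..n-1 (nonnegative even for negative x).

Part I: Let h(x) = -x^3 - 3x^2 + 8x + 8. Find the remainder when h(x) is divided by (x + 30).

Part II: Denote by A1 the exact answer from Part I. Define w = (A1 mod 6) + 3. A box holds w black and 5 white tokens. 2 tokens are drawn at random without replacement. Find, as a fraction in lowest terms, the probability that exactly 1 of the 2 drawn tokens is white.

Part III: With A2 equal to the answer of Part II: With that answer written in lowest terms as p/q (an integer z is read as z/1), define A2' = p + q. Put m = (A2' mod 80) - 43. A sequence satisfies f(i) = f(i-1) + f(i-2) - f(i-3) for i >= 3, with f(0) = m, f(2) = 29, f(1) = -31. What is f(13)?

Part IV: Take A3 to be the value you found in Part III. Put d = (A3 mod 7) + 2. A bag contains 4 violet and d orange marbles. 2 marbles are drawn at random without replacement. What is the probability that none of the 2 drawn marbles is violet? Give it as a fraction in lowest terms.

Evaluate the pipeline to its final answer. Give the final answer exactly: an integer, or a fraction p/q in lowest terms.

3/14

Part I: remainder = value at the root: -1*(-30)^3 - 3*(-30)^2 + 8*(-30)^1 + 8 = (27000) + (-2700) + (-240) + (8) = 24068; answer 24068
Part II: A1 = 24068; w = 5; total draws C(10,2) = 45; favorable C(5,1)*C(5,1) = 25; P = 5/9; answer 5/9
Part III: A2 = 5/9; threaded value p + q = 14; m = -29; f(3) = 1*(29) + 1*(-31) - 1*(-29) = 27; iterating: f(3)=27, f(4)=87, f(5)=85, f(6)=145, f(7)=143, f(8)=203, f(9)=201, f(10)=261, f(11)=259, f(12)=319, f(13)=317; answer 317
Part IV: A3 = 317; d = 4; total draws C(8,2) = 28; favorable C(4,2) = 6; P = 3/14; answer 3/14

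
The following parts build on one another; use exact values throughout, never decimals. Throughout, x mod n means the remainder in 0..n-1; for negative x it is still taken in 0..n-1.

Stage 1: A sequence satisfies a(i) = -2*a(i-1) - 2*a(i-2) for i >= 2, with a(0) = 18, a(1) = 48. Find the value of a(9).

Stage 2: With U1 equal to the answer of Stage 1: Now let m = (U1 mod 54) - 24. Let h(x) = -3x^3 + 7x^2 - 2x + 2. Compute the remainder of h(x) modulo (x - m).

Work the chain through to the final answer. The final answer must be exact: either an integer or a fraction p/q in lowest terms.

Stage 1: a(2) = -2*(48) - 2*(18) = -132; iterating: a(2)=-132, a(3)=168, a(4)=-72, a(5)=-192, a(6)=528, a(7)=-672, a(8)=288, a(9)=768; answer 768
Stage 2: U1 = 768; m = -12; remainder = value at the root: -3*(-12)^3 + 7*(-12)^2 - 2*(-12)^1 + 2 = (5184) + (1008) + (24) + (2) = 6218; answer 6218

6218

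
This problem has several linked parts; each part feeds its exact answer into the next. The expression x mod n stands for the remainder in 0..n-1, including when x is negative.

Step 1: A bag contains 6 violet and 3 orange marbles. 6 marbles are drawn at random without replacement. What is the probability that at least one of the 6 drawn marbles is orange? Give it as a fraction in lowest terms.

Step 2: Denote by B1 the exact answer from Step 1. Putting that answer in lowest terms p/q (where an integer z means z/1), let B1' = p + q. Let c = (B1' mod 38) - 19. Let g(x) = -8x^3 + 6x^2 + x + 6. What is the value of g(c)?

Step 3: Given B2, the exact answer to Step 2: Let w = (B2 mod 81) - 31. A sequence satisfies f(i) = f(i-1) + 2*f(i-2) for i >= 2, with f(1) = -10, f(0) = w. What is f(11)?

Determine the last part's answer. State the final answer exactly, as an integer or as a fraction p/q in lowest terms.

Step 1: total draws C(9,6) = 84; complement C(6,6) = 1; favorable 84 - 1 = 83; P = 83/84; answer 83/84
Step 2: B1 = 83/84; threaded value p + q = 167; c = -4; -8*(-4)^3 + 6*(-4)^2 + 1*(-4)^1 + 6 = (512) + (96) + (-4) + (6) = 610; answer 610
Step 3: B2 = 610; w = 12; f(2) = 1*(-10) + 2*(12) = 14; iterating: f(2)=14, f(3)=-6, f(4)=22, f(5)=10, f(6)=54, f(7)=74, f(8)=182, f(9)=330, f(10)=694, f(11)=1354; answer 1354

1354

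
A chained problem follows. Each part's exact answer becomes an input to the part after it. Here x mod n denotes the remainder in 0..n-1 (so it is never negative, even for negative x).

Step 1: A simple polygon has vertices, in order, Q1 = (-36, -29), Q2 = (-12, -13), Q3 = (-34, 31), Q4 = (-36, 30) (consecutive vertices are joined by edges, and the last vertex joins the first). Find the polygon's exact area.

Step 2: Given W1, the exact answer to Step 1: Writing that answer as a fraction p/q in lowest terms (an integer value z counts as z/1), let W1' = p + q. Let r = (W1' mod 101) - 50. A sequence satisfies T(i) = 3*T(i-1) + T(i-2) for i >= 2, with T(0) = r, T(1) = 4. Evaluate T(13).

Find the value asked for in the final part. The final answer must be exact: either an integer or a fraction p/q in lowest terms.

9444244

Step 1: cross terms: (-36*-13 - -12*-29)=120, (-12*31 - -34*-13)=-814, (-34*30 - -36*31)=96, (-36*-29 - -36*30)=2124; twice the area = |1526| = 1526; area = 763; answer 763
Step 2: W1 = 763; threaded value p + q = 764; r = 7; T(2) = 3*(4) + 1*(7) = 19; iterating: T(2)=19, T(3)=61, T(4)=202, T(5)=667, T(6)=2203, T(7)=7276, T(8)=24031, T(9)=79369, T(10)=262138, T(11)=865783, T(12)=2859487, T(13)=9444244; answer 9444244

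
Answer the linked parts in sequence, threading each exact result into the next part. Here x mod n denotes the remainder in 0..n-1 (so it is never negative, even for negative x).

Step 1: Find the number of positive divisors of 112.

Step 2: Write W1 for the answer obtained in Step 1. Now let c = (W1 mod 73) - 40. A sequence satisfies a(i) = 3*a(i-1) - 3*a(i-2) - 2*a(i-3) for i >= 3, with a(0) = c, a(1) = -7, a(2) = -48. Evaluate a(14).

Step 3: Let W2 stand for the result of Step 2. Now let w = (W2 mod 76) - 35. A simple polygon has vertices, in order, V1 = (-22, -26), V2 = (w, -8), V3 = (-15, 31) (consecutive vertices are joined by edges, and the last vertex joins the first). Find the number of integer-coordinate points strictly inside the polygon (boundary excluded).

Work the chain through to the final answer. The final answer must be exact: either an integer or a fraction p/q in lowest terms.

Step 1: 112 = 2^4 * 7; number of divisors = (4+1) * (1+1) = 10; answer 10
Step 2: W1 = 10; c = -30; a(3) = 3*(-48) - 3*(-7) - 2*(-30) = -63; iterating: a(3)=-63, a(4)=-31, a(5)=192, a(6)=795, a(7)=1871, a(8)=2844, a(9)=1329, a(10)=-8287, a(11)=-34536, a(12)=-81405, a(13)=-124033, a(14)=-58812; answer -58812
Step 3: W2 = -58812; w = -23; cross terms: (-22*-8 - -23*-26)=-422, (-23*31 - -15*-8)=-833, (-15*-26 - -22*31)=1072; twice the area = |-183| = 183; area = 183/2; boundary points = 1 + 1 + 1 = 3; strictly interior points = area - boundary/2 + 1 = 91; answer 91

91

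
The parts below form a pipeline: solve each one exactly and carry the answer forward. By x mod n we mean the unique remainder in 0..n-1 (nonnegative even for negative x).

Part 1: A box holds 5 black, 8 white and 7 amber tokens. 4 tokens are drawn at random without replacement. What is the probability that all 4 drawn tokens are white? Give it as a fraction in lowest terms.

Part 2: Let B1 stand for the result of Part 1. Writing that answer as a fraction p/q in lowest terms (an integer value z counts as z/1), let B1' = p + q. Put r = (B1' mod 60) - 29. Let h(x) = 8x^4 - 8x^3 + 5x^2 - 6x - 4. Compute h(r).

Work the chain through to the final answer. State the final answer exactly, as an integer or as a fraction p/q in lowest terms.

12308

Part 1: total draws C(20,4) = 4845; favorable C(8,4) = 70; P = 14/969; answer 14/969
Part 2: B1 = 14/969; threaded value p + q = 983; r = -6; 8*(-6)^4 - 8*(-6)^3 + 5*(-6)^2 - 6*(-6)^1 - 4 = (10368) + (1728) + (180) + (36) + (-4) = 12308; answer 12308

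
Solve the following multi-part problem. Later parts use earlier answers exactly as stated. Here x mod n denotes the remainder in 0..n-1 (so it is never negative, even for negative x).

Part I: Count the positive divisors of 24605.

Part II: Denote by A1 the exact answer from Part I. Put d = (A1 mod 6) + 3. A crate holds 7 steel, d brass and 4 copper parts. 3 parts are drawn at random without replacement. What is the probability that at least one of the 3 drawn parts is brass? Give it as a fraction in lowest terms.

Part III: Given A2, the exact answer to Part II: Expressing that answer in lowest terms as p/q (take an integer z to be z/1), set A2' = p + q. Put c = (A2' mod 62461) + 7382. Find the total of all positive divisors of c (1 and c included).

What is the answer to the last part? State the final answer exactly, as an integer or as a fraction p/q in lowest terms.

Part I: 24605 = 5 * 7 * 19 * 37; number of divisors = (1+1) * (1+1) * (1+1) * (1+1) = 16; answer 16
Part II: A1 = 16; d = 7; total draws C(18,3) = 816; complement C(11,3) = 165; favorable 816 - 165 = 651; P = 217/272; answer 217/272
Part III: A2 = 217/272; threaded value p + q = 489; c = 7871; 7871 = 17 * 463; sigma = (1 + 17) * (1 + 463) = 18 * 464 = 8352; answer 8352

8352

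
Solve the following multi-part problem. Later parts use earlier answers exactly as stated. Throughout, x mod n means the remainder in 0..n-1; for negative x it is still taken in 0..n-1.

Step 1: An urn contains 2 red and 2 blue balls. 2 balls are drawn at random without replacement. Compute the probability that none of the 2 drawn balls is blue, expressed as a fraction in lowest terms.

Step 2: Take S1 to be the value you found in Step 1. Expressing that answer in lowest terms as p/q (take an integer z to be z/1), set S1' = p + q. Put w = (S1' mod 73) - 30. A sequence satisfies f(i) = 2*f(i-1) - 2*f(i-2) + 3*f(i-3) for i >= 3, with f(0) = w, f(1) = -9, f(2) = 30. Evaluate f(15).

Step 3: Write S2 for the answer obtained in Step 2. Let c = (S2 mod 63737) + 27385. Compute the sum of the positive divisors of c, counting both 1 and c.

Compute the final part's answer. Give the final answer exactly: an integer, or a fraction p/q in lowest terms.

110544

Step 1: total draws C(4,2) = 6; favorable C(2,2) = 1; P = 1/6; answer 1/6
Step 2: S1 = 1/6; threaded value p + q = 7; w = -23; f(3) = 2*(30) - 2*(-9) + 3*(-23) = 9; iterating: f(3)=9, f(4)=-69, f(5)=-66, f(6)=33, f(7)=-9, f(8)=-282, f(9)=-447, f(10)=-357, f(11)=-666, f(12)=-1959, f(13)=-3657, f(14)=-5394, f(15)=-9351; answer -9351
Step 3: S2 = -9351; c = 81771; 81771 = 3 * 97 * 281; sigma = (1 + 3) * (1 + 97) * (1 + 281) = 4 * 98 * 282 = 110544; answer 110544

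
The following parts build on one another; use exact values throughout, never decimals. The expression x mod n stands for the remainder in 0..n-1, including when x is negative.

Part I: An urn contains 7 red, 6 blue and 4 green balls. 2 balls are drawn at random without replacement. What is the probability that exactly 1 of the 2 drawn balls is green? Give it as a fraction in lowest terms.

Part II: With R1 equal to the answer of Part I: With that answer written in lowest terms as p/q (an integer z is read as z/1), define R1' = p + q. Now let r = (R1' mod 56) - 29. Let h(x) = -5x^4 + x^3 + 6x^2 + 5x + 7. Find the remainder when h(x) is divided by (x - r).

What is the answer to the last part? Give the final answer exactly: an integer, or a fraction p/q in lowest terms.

-517007

Part I: total draws C(17,2) = 136; favorable C(4,1)*C(13,1) = 52; P = 13/34; answer 13/34
Part II: R1 = 13/34; threaded value p + q = 47; r = 18; remainder = value at the root: -5*(18)^4 + 1*(18)^3 + 6*(18)^2 + 5*(18)^1 + 7 = (-524880) + (5832) + (1944) + (90) + (7) = -517007; answer -517007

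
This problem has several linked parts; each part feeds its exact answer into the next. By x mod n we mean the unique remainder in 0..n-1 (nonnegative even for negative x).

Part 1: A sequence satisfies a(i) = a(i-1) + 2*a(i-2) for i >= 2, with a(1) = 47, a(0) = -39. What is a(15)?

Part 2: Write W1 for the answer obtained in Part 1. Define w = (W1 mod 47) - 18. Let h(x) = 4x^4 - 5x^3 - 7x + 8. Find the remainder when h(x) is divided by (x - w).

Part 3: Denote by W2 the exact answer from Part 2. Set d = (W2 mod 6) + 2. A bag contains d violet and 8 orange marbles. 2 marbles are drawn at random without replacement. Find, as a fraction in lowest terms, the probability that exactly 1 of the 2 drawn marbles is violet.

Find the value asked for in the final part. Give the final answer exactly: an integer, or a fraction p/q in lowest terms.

16/33

Part 1: a(2) = 1*(47) + 2*(-39) = -31; iterating: a(2)=-31, a(3)=63, a(4)=1, a(5)=127, a(6)=129, a(7)=383, a(8)=641, a(9)=1407, a(10)=2689, a(11)=5503, a(12)=10881, a(13)=21887, a(14)=43649, a(15)=87423; answer 87423
Part 2: W1 = 87423; w = -15; remainder = value at the root: 4*(-15)^4 - 5*(-15)^3 - 7*(-15)^1 + 8 = (202500) + (16875) + (105) + (8) = 219488; answer 219488
Part 3: W2 = 219488; d = 4; total draws C(12,2) = 66; favorable C(4,1)*C(8,1) = 32; P = 16/33; answer 16/33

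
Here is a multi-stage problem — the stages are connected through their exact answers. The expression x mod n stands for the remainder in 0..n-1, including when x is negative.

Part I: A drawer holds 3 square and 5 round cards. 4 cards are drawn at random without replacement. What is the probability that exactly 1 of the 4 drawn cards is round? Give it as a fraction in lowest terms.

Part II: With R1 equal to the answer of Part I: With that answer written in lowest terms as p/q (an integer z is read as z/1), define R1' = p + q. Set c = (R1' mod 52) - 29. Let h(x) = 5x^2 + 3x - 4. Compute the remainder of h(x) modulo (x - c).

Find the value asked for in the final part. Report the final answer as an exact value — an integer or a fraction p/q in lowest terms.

934

Part I: total draws C(8,4) = 70; favorable C(5,1)*C(3,3) = 5; P = 1/14; answer 1/14
Part II: R1 = 1/14; threaded value p + q = 15; c = -14; remainder = value at the root: 5*(-14)^2 + 3*(-14)^1 - 4 = (980) + (-42) + (-4) = 934; answer 934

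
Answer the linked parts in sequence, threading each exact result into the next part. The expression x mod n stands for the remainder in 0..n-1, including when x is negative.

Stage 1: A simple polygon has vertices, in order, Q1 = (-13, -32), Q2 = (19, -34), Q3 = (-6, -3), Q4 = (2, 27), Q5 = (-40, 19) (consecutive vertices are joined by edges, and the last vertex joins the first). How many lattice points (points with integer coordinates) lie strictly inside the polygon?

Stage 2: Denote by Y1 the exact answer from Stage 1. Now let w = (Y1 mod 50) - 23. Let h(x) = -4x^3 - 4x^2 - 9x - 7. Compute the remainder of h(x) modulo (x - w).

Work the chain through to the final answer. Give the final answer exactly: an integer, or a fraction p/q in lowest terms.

Stage 1: cross terms: (-13*-34 - 19*-32)=1050, (19*-3 - -6*-34)=-261, (-6*27 - 2*-3)=-156, (2*19 - -40*27)=1118, (-40*-32 - -13*19)=1527; twice the area = |3278| = 3278; area = 1639; boundary points = 2 + 1 + 2 + 2 + 3 = 10; strictly interior points = area - boundary/2 + 1 = 1635; answer 1635
Stage 2: Y1 = 1635; w = 12; remainder = value at the root: -4*(12)^3 - 4*(12)^2 - 9*(12)^1 - 7 = (-6912) + (-576) + (-108) + (-7) = -7603; answer -7603

-7603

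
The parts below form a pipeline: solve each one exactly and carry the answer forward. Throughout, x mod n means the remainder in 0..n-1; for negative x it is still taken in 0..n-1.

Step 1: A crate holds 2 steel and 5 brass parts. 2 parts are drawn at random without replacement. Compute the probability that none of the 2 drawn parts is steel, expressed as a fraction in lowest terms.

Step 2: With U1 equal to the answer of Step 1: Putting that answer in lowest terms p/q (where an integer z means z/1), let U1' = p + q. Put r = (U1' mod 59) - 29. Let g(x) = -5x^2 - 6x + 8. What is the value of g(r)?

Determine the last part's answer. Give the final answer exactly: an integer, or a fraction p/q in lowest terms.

Step 1: total draws C(7,2) = 21; favorable C(5,2) = 10; P = 10/21; answer 10/21
Step 2: U1 = 10/21; threaded value p + q = 31; r = 2; -5*(2)^2 - 6*(2)^1 + 8 = (-20) + (-12) + (8) = -24; answer -24

-24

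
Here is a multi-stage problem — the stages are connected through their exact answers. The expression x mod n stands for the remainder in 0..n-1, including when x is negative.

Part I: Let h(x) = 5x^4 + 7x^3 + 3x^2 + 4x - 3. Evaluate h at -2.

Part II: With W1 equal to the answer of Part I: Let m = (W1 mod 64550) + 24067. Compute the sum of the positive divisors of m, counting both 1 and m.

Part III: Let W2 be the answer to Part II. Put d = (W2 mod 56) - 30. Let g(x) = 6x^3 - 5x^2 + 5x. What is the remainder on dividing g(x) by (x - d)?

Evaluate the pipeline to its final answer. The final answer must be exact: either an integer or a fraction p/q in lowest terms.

-166650

Part I: 5*(-2)^4 + 7*(-2)^3 + 3*(-2)^2 + 4*(-2)^1 - 3 = (80) + (-56) + (12) + (-8) + (-3) = 25; answer 25
Part II: W1 = 25; m = 24092; 24092 = 2^2 * 19 * 317; sigma = (1 + 2 + 4) * (1 + 19) * (1 + 317) = 7 * 20 * 318 = 44520; answer 44520
Part III: W2 = 44520; d = -30; remainder = value at the root: 6*(-30)^3 - 5*(-30)^2 + 5*(-30)^1 = (-162000) + (-4500) + (-150) = -166650; answer -166650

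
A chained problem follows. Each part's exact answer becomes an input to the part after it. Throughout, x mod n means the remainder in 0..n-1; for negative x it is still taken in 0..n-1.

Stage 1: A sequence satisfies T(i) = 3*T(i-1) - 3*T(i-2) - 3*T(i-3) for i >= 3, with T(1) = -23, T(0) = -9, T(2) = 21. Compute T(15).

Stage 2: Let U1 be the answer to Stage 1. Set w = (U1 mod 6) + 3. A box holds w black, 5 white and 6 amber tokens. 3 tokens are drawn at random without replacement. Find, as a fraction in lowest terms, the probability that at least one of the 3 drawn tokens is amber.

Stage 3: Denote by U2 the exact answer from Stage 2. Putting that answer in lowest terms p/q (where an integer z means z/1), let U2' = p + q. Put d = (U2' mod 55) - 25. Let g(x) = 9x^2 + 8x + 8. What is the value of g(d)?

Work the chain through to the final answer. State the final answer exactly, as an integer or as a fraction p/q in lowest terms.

284

Stage 1: T(3) = 3*(21) - 3*(-23) - 3*(-9) = 159; iterating: T(3)=159, T(4)=483, T(5)=909, T(6)=801, T(7)=-1773, T(8)=-10449, T(9)=-28431, T(10)=-48627, T(11)=-29241, T(12)=143451, T(13)=663957, T(14)=1649241, T(15)=2525499; answer 2525499
Stage 2: U1 = 2525499; w = 6; total draws C(17,3) = 680; complement C(11,3) = 165; favorable 680 - 165 = 515; P = 103/136; answer 103/136
Stage 3: U2 = 103/136; threaded value p + q = 239; d = -6; 9*(-6)^2 + 8*(-6)^1 + 8 = (324) + (-48) + (8) = 284; answer 284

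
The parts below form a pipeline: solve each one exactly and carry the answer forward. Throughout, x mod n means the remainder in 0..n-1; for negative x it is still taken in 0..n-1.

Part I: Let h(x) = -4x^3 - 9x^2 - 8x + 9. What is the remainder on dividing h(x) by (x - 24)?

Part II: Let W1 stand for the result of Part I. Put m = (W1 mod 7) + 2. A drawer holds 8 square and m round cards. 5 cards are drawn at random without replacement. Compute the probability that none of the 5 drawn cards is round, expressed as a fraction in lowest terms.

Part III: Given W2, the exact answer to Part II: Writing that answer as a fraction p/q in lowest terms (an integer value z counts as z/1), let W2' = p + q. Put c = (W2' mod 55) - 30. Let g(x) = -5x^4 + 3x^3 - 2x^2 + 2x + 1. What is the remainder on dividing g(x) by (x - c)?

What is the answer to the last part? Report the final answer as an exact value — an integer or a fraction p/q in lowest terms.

Part I: remainder = value at the root: -4*(24)^3 - 9*(24)^2 - 8*(24)^1 + 9 = (-55296) + (-5184) + (-192) + (9) = -60663; answer -60663
Part II: W1 = -60663; m = 8; total draws C(16,5) = 4368; favorable C(8,5) = 56; P = 1/78; answer 1/78
Part III: W2 = 1/78; threaded value p + q = 79; c = -6; remainder = value at the root: -5*(-6)^4 + 3*(-6)^3 - 2*(-6)^2 + 2*(-6)^1 + 1 = (-6480) + (-648) + (-72) + (-12) + (1) = -7211; answer -7211

-7211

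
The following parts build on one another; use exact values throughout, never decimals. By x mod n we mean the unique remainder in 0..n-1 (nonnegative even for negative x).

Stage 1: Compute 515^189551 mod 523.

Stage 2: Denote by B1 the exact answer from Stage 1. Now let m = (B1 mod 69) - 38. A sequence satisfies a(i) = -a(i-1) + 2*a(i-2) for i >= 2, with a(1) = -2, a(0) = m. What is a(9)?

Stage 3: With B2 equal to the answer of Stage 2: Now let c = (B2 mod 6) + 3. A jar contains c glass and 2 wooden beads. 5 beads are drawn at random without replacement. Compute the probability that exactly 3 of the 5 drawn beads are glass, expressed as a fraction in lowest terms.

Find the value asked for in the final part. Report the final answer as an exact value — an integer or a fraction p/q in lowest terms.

Stage 1: squarings mod 523: 515^1=515, 515^2=64, 515^4=435, 515^8=422, 515^16=264, 515^32=137, 515^64=464, 515^128=343, 515^256=497, 515^512=153, 515^1024=397, 515^2048=186, 515^4096=78, 515^8192=331, 515^16384=254, 515^32768=187, 515^65536=451, 515^131072=477; 515^189551 = 515^1 * 515^2 * 515^4 * 515^8 * 515^32 * 515^64 * 515^1024 * 515^8192 * 515^16384 * 515^32768 * 515^131072 = 472 (mod 523); answer 472
Stage 2: B1 = 472; m = 20; a(2) = -1*(-2) + 2*(20) = 42; iterating: a(2)=42, a(3)=-46, a(4)=130, a(5)=-222, a(6)=482, a(7)=-926, a(8)=1890, a(9)=-3742; answer -3742
Stage 3: B2 = -3742; c = 5; total draws C(7,5) = 21; favorable C(5,3)*C(2,2) = 10; P = 10/21; answer 10/21

10/21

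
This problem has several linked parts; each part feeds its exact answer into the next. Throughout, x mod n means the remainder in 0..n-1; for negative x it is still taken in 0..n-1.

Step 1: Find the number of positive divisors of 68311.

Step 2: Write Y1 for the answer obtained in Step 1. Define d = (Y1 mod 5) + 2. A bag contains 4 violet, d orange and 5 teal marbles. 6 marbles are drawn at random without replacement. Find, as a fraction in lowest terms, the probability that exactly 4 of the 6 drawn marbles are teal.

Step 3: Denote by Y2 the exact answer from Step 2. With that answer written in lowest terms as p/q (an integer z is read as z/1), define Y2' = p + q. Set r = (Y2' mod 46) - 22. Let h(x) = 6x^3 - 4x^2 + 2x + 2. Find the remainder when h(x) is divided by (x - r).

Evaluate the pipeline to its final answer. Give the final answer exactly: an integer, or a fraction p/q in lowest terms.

Step 1: 68311 is prime, so its only divisors are 1 and 68311; count = 2; answer 2
Step 2: Y1 = 2; d = 4; total draws C(13,6) = 1716; favorable C(5,4)*C(8,2) = 140; P = 35/429; answer 35/429
Step 3: Y2 = 35/429; threaded value p + q = 464; r = -18; remainder = value at the root: 6*(-18)^3 - 4*(-18)^2 + 2*(-18)^1 + 2 = (-34992) + (-1296) + (-36) + (2) = -36322; answer -36322

-36322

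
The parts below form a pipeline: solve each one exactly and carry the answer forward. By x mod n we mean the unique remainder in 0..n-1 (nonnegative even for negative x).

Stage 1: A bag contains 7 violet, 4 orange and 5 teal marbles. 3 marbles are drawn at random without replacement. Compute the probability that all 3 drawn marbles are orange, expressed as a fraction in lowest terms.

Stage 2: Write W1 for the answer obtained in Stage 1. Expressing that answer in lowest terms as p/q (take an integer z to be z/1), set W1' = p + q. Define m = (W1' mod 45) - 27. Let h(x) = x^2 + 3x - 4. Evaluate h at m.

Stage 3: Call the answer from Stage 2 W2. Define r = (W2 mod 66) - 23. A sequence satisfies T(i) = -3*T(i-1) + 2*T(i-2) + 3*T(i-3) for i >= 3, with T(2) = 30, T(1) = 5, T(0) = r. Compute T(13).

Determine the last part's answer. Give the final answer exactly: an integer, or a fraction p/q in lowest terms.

-5174095

Stage 1: total draws C(16,3) = 560; favorable C(4,3) = 4; P = 1/140; answer 1/140
Stage 2: W1 = 1/140; threaded value p + q = 141; m = -21; 1*(-21)^2 + 3*(-21)^1 - 4 = (441) + (-63) + (-4) = 374; answer 374
Stage 3: W2 = 374; r = 21; T(3) = -3*(30) + 2*(5) + 3*(21) = -17; iterating: T(3)=-17, T(4)=126, T(5)=-322, T(6)=1167, T(7)=-3767, T(8)=12669, T(9)=-42040, T(10)=140157, T(11)=-466544, T(12)=1553826, T(13)=-5174095; answer -5174095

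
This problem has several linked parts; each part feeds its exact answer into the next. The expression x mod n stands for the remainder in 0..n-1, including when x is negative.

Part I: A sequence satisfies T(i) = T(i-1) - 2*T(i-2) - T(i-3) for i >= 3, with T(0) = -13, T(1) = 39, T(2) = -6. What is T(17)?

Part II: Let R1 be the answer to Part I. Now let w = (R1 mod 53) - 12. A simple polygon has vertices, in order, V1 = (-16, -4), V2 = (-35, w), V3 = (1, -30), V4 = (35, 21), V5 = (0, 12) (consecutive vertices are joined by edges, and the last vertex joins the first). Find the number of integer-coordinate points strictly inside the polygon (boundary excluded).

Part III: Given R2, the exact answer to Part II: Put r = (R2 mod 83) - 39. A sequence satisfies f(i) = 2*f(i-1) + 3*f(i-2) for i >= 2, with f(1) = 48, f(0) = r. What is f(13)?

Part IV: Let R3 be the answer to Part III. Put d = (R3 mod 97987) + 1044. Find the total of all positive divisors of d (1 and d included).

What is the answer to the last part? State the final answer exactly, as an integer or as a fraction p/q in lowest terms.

96720

Part I: T(3) = 1*(-6) - 2*(39) - 1*(-13) = -71; iterating: T(3)=-71, T(4)=-98, T(5)=50, T(6)=317, T(7)=315, T(8)=-369, T(9)=-1316, T(10)=-893, T(11)=2108, T(12)=5210, T(13)=1887, T(14)=-10641, T(15)=-19625, T(16)=-230, T(17)=49661; answer 49661
Part II: R1 = 49661; w = -12; cross terms: (-16*-12 - -35*-4)=52, (-35*-30 - 1*-12)=1062, (1*21 - 35*-30)=1071, (35*12 - 0*21)=420, (0*-4 - -16*12)=192; twice the area = |2797| = 2797; area = 2797/2; boundary points = 1 + 18 + 17 + 1 + 16 = 53; strictly interior points = area - boundary/2 + 1 = 1373; answer 1373
Part III: R2 = 1373; r = 6; f(2) = 2*(48) + 3*(6) = 114; iterating: f(2)=114, f(3)=372, f(4)=1086, f(5)=3288, f(6)=9834, f(7)=29532, f(8)=88566, f(9)=265728, f(10)=797154, f(11)=2391492, f(12)=7174446, f(13)=21523368; answer 21523368
Part IV: R3 = 21523368; d = 65259; 65259 = 3^3 * 2417; sigma = (1 + 3 + 9 + 27) * (1 + 2417) = 40 * 2418 = 96720; answer 96720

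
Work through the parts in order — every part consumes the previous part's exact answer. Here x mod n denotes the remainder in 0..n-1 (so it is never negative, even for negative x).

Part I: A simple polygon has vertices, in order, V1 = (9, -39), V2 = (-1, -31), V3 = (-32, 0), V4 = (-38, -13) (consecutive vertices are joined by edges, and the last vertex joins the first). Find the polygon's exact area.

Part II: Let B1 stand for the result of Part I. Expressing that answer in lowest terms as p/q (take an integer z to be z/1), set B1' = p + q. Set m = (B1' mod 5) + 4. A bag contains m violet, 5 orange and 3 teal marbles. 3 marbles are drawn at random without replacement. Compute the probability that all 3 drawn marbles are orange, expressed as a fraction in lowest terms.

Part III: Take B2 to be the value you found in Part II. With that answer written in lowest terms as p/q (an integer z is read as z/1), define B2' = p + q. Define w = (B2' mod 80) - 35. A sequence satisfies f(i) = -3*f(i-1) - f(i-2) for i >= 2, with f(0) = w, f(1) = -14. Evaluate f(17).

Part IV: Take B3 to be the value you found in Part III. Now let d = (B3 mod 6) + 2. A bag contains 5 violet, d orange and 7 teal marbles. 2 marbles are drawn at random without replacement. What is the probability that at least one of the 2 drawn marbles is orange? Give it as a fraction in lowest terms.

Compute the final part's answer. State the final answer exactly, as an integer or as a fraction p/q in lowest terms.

29/51

Part I: cross terms: (9*-31 - -1*-39)=-318, (-1*0 - -32*-31)=-992, (-32*-13 - -38*0)=416, (-38*-39 - 9*-13)=1599; twice the area = |705| = 705; area = 705/2; answer 705/2
Part II: B1 = 705/2; threaded value p + q = 707; m = 6; total draws C(14,3) = 364; favorable C(5,3) = 10; P = 5/182; answer 5/182
Part III: B2 = 5/182; threaded value p + q = 187; w = -8; f(2) = -3*(-14) - 1*(-8) = 50; iterating: f(2)=50, f(3)=-136, f(4)=358, f(5)=-938, f(6)=2456, f(7)=-6430, f(8)=16834, f(9)=-44072, f(10)=115382, f(11)=-302074, f(12)=790840, f(13)=-2070446, f(14)=5420498, f(15)=-14191048, f(16)=37152646, f(17)=-97266890; answer -97266890
Part IV: B3 = -97266890; d = 6; total draws C(18,2) = 153; complement C(12,2) = 66; favorable 153 - 66 = 87; P = 29/51; answer 29/51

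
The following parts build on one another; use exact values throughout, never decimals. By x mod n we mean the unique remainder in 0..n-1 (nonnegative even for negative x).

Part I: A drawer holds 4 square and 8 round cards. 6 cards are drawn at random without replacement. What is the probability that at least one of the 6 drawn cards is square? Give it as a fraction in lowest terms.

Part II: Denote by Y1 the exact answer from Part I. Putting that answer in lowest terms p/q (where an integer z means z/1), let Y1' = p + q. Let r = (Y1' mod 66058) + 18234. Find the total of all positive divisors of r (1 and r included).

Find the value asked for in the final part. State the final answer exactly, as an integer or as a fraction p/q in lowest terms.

Part I: total draws C(12,6) = 924; complement C(8,6) = 28; favorable 924 - 28 = 896; P = 32/33; answer 32/33
Part II: Y1 = 32/33; threaded value p + q = 65; r = 18299; 18299 = 29 * 631; sigma = (1 + 29) * (1 + 631) = 30 * 632 = 18960; answer 18960

18960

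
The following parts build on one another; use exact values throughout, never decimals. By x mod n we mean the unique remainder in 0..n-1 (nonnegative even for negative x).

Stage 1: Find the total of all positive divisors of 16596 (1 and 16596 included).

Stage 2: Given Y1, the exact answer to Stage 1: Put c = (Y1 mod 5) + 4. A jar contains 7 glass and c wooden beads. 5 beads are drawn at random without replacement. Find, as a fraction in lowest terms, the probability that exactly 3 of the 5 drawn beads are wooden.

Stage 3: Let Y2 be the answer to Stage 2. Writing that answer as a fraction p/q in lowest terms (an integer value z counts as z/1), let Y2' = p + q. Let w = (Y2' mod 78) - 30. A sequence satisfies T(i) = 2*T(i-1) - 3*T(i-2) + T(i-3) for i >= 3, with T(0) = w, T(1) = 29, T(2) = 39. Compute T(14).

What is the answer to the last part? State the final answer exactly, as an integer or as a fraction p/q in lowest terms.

Stage 1: 16596 = 2^2 * 3^2 * 461; sigma = (1 + 2 + 4) * (1 + 3 + 9) * (1 + 461) = 7 * 13 * 462 = 42042; answer 42042
Stage 2: Y1 = 42042; c = 6; total draws C(13,5) = 1287; favorable C(6,3)*C(7,2) = 420; P = 140/429; answer 140/429
Stage 3: Y2 = 140/429; threaded value p + q = 569; w = -7; T(3) = 2*(39) - 3*(29) + 1*(-7) = -16; iterating: T(3)=-16, T(4)=-120, T(5)=-153, T(6)=38, T(7)=415, T(8)=563, T(9)=-81, T(10)=-1436, T(11)=-2066, T(12)=95, T(13)=4952, T(14)=7553; answer 7553

7553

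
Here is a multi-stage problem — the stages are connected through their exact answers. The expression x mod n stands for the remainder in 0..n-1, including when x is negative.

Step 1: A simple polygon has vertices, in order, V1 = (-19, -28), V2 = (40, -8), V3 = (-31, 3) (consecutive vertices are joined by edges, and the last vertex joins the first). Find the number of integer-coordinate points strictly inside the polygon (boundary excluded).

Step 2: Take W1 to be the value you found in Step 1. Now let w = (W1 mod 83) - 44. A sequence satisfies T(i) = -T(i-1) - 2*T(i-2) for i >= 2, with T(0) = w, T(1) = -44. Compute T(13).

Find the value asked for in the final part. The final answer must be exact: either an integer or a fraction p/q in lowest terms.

Step 1: cross terms: (-19*-8 - 40*-28)=1272, (40*3 - -31*-8)=-128, (-31*-28 - -19*3)=925; twice the area = |2069| = 2069; area = 2069/2; boundary points = 1 + 1 + 1 = 3; strictly interior points = area - boundary/2 + 1 = 1034; answer 1034
Step 2: W1 = 1034; w = -6; T(2) = -1*(-44) - 2*(-6) = 56; iterating: T(2)=56, T(3)=32, T(4)=-144, T(5)=80, T(6)=208, T(7)=-368, T(8)=-48, T(9)=784, T(10)=-688, T(11)=-880, T(12)=2256, T(13)=-496; answer -496

-496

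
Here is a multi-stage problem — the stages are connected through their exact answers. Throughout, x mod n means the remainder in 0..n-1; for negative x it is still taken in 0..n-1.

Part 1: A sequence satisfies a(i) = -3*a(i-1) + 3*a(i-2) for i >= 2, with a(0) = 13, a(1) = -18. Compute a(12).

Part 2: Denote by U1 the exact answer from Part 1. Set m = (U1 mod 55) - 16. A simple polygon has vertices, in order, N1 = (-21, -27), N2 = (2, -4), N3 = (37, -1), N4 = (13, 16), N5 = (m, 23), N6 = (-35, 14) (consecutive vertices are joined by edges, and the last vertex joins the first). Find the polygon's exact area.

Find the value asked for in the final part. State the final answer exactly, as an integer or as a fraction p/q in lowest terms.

1594

Part 1: a(2) = -3*(-18) + 3*(13) = 93; iterating: a(2)=93, a(3)=-333, a(4)=1278, a(5)=-4833, a(6)=18333, a(7)=-69498, a(8)=263493, a(9)=-998973, a(10)=3787398, a(11)=-14359113, a(12)=54439533; answer 54439533
Part 2: U1 = 54439533; m = 22; cross terms: (-21*-4 - 2*-27)=138, (2*-1 - 37*-4)=146, (37*16 - 13*-1)=605, (13*23 - 22*16)=-53, (22*14 - -35*23)=1113, (-35*-27 - -21*14)=1239; twice the area = |3188| = 3188; area = 1594; answer 1594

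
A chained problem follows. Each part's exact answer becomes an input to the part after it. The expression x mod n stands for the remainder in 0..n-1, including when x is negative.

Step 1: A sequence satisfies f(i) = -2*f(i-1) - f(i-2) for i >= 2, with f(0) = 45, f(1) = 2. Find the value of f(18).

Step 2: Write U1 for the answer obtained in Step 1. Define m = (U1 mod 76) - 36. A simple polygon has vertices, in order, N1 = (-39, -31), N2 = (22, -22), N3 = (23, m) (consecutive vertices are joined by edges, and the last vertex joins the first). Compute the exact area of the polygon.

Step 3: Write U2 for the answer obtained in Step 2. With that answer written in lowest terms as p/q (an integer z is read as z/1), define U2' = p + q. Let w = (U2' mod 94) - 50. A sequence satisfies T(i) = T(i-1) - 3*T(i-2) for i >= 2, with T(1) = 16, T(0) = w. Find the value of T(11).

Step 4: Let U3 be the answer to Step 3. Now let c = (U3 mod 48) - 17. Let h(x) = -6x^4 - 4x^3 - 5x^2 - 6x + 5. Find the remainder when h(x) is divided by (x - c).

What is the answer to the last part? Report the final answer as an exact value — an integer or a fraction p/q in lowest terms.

-994115

Step 1: f(2) = -2*(2) - 1*(45) = -49; iterating: f(2)=-49, f(3)=96, f(4)=-143, f(5)=190, f(6)=-237, f(7)=284, f(8)=-331, f(9)=378, f(10)=-425, f(11)=472, f(12)=-519, f(13)=566, f(14)=-613, f(15)=660, f(16)=-707, f(17)=754, f(18)=-801; answer -801
Step 2: U1 = -801; m = -1; cross terms: (-39*-22 - 22*-31)=1540, (22*-1 - 23*-22)=484, (23*-31 - -39*-1)=-752; twice the area = |1272| = 1272; area = 636; answer 636
Step 3: U2 = 636; threaded value p + q = 637; w = 23; T(2) = 1*(16) - 3*(23) = -53; iterating: T(2)=-53, T(3)=-101, T(4)=58, T(5)=361, T(6)=187, T(7)=-896, T(8)=-1457, T(9)=1231, T(10)=5602, T(11)=1909; answer 1909
Step 4: U3 = 1909; c = 20; remainder = value at the root: -6*(20)^4 - 4*(20)^3 - 5*(20)^2 - 6*(20)^1 + 5 = (-960000) + (-32000) + (-2000) + (-120) + (5) = -994115; answer -994115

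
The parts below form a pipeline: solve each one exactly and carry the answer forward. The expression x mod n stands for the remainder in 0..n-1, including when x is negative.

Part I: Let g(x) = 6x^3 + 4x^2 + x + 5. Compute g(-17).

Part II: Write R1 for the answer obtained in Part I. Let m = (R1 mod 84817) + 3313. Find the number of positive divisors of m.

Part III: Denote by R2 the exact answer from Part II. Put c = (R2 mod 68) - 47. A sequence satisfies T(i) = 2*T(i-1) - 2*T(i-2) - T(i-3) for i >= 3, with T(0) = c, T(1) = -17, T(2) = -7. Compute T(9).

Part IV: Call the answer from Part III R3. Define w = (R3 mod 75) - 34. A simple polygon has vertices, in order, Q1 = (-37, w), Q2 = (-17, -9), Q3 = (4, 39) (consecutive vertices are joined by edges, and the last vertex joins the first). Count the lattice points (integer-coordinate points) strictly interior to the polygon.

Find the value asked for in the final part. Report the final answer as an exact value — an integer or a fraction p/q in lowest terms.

561

Part I: 6*(-17)^3 + 4*(-17)^2 + 1*(-17)^1 + 5 = (-29478) + (1156) + (-17) + (5) = -28334; answer -28334
Part II: R1 = -28334; m = 59796; 59796 = 2^2 * 3^2 * 11 * 151; number of divisors = (2+1) * (2+1) * (1+1) * (1+1) = 36; answer 36
Part III: R2 = 36; c = -11; T(3) = 2*(-7) - 2*(-17) - 1*(-11) = 31; iterating: T(3)=31, T(4)=93, T(5)=131, T(6)=45, T(7)=-265, T(8)=-751, T(9)=-1017; answer -1017
Part IV: R3 = -1017; w = -1; cross terms: (-37*-9 - -17*-1)=316, (-17*39 - 4*-9)=-627, (4*-1 - -37*39)=1439; twice the area = |1128| = 1128; area = 564; boundary points = 4 + 3 + 1 = 8; strictly interior points = area - boundary/2 + 1 = 561; answer 561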